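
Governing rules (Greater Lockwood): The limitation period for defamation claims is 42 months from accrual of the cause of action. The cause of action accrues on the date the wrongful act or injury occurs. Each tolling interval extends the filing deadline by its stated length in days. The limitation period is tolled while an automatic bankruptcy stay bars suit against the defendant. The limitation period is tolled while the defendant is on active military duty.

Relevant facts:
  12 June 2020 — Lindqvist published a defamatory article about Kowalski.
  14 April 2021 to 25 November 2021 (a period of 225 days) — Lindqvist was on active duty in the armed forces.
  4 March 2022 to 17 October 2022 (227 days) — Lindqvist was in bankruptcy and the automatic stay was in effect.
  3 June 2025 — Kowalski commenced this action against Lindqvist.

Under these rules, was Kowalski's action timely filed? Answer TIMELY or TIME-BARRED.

TIME-BARRED

The cause of action accrued on 12 June 2020, the date of the act.
42 months from 12 June 2020 is 12 December 2023.
The period was tolled for 225 days by the defendant's active military service (14 April 2021 to 25 November 2021), pushing the deadline to 24 July 2024.
The period was tolled for 227 days by the automatic bankruptcy stay (4 March 2022 to 17 October 2022), pushing the deadline to 8 March 2025.
Filing on 3 June 2025 missed the 8 March 2025 deadline — the action is time-barred.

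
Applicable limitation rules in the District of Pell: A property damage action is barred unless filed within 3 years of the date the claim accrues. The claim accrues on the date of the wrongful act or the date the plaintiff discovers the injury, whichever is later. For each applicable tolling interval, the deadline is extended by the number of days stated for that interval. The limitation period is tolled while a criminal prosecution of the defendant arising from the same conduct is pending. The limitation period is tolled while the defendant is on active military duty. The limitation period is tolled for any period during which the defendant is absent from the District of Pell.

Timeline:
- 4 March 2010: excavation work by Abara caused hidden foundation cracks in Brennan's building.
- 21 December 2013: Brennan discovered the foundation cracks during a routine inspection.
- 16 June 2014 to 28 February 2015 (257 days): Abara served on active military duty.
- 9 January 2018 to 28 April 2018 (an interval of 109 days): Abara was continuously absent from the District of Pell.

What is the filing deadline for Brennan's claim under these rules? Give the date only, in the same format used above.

4 September 2017

Taking the later of the act (4 March 2010) and discovery (21 December 2013), the claim accrued on 21 December 2013.
3 years from 21 December 2013 is 21 December 2016.
The period was tolled for 257 days by the defendant's active military service (16 June 2014 to 28 February 2015), pushing the deadline to 4 September 2017.
By the time the defendant's absence from the jurisdiction began on 9 January 2018, the limitation period had already expired on 4 September 2017; that interval cannot revive it.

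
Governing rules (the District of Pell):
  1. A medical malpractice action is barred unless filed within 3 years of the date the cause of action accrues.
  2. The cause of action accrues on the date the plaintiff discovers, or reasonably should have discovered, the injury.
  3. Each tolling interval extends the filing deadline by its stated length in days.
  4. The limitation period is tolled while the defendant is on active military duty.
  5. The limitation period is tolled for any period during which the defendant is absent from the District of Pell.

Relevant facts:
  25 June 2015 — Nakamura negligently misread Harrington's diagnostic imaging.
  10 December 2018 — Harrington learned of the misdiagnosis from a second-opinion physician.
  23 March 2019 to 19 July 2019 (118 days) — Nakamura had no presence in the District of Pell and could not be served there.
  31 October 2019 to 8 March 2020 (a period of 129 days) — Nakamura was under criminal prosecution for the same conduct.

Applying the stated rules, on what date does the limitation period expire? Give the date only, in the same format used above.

Accrual is tied to discovery, so the period began on 10 December 2018 rather than on 25 June 2015 when the act occurred.
3 years from 10 December 2018 is 10 December 2021.
The period was tolled for 118 days by the defendant's absence from the jurisdiction (23 March 2019 to 19 July 2019), pushing the deadline to 7 April 2022.
Although a criminal prosecution ran from 31 October 2019 to 8 March 2020, the stated rules do not make that a tolling event, so it is disregarded.

7 April 2022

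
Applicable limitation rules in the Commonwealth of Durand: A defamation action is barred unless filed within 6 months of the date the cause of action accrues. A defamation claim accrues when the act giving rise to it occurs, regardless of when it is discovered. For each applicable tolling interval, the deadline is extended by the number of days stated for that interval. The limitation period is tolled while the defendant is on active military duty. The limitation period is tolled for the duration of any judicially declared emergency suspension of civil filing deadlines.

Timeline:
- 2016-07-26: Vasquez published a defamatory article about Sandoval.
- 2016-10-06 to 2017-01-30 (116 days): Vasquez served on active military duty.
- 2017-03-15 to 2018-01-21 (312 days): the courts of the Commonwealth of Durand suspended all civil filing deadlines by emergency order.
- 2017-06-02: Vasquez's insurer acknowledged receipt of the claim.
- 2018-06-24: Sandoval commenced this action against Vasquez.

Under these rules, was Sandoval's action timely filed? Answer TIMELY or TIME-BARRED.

The claim accrued on 2016-07-26, when the wrongful act occurred.
6 months from 2016-07-26 is 2017-01-26.
The defendant's active military service from 2016-10-06 to 2017-01-30 tolled the period for 116 days, extending the deadline to 2017-05-22.
Because the emergency suspension of filing deadlines ran from 2017-03-15 to 2018-01-21, the deadline is extended by 312 days to 2018-03-30.
None of the other events listed affects the running of the period under the stated rules.
The 2018-06-24 filing falls after the 2018-03-30 deadline; the claim is time-barred.

TIME-BARRED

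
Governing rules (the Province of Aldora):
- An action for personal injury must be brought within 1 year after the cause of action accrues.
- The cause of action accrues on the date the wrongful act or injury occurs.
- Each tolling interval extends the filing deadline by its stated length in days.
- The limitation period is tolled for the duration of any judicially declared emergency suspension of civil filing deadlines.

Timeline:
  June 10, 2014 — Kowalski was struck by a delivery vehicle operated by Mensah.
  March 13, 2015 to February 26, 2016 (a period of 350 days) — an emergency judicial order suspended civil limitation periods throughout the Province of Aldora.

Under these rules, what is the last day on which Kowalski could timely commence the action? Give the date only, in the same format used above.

The cause of action accrued on June 10, 2014, the date of the act.
1 year from June 10, 2014 is June 10, 2015.
The emergency suspension of filing deadlines from March 13, 2015 to February 26, 2016 tolled the period for 350 days, extending the deadline to May 25, 2016.

May 25, 2016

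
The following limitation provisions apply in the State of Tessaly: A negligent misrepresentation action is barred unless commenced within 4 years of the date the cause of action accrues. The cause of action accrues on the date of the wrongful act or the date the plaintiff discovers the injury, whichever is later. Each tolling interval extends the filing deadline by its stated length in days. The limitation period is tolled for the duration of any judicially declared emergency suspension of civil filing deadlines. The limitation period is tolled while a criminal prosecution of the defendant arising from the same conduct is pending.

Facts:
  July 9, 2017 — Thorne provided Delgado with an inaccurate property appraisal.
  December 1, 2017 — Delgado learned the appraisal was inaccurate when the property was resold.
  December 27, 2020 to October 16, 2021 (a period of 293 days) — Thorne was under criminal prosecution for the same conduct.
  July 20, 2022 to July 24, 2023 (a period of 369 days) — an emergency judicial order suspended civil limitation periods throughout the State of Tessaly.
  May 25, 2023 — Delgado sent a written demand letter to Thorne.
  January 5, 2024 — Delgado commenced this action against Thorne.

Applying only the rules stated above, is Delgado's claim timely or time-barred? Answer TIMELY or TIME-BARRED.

The claim accrued on December 1, 2017 — the later of the July 9, 2017 act and the December 1, 2017 discovery.
4 years from December 1, 2017 is December 1, 2021.
Because the pending criminal prosecution ran from December 27, 2020 to October 16, 2021, the deadline is extended by 293 days to September 20, 2022.
Because the emergency suspension of filing deadlines ran from July 20, 2022 to July 24, 2023, the deadline is extended by 369 days to September 24, 2023.
None of the other events listed affects the running of the period under the stated rules.
The January 5, 2024 filing falls after the September 24, 2023 deadline; the claim is time-barred.

TIME-BARRED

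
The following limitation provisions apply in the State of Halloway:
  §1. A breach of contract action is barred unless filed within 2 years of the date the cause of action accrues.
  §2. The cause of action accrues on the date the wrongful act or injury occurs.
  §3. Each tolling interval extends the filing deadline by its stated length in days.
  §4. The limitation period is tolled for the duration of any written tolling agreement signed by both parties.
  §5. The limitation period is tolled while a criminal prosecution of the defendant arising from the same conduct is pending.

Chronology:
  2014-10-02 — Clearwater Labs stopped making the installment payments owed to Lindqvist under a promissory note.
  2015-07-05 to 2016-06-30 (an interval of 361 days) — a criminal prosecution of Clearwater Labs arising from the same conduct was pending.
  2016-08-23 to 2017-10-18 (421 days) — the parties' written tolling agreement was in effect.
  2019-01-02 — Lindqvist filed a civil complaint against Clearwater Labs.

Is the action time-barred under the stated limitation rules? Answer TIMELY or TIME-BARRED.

TIME-BARRED

The cause of action accrued on 2014-10-02, the date of the act.
The untolled deadline — 2 years after 2014-10-02 — is 2016-10-02.
The period was tolled for 361 days by the pending criminal prosecution (2015-07-05 to 2016-06-30), pushing the deadline to 2017-09-28.
The written tolling agreement from 2016-08-23 to 2017-10-18 tolled the period for 421 days, extending the deadline to 2018-11-23.
Filing on 2019-01-02 missed the 2018-11-23 deadline — the action is time-barred.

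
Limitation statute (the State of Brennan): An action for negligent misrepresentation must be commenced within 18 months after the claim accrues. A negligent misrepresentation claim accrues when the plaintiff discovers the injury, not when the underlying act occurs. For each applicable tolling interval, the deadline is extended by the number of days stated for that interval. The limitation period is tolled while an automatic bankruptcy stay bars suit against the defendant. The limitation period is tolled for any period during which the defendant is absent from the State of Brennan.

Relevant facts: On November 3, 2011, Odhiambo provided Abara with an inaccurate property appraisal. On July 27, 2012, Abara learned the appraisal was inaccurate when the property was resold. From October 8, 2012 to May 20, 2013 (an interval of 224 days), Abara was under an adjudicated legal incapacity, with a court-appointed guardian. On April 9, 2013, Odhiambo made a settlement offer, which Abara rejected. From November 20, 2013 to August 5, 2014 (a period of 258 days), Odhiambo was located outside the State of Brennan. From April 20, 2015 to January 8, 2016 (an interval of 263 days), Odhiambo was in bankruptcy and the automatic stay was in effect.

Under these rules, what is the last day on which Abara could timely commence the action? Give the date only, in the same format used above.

Accrual is tied to discovery, so the period began on July 27, 2012 rather than on November 3, 2011 when the act occurred.
The untolled deadline — 18 months after July 27, 2012 — is January 27, 2014.
Because the defendant's absence from the jurisdiction ran from November 20, 2013 to August 5, 2014, the deadline is extended by 258 days to October 12, 2014.
The automatic bankruptcy stay from April 20, 2015 to January 8, 2016 began after the period had already run on October 12, 2014, so it has no tolling effect.
Although the plaintiff's incapacity ran from October 8, 2012 to May 20, 2013, the stated rules do not make that a tolling event, so it is disregarded.
None of the other events listed affects the running of the period under the stated rules.

October 12, 2014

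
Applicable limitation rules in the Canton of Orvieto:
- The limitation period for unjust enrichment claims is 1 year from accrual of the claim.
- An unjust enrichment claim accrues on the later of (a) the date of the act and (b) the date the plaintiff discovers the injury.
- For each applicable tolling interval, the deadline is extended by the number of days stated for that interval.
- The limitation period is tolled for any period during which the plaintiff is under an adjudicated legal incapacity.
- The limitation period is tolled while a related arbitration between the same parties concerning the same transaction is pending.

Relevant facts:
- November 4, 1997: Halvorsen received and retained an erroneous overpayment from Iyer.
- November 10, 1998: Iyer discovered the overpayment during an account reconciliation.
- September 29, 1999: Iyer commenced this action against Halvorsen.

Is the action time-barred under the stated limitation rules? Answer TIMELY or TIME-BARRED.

TIMELY

Taking the later of the act (November 4, 1997) and discovery (November 10, 1998), the claim accrued on November 10, 1998.
The untolled deadline — 1 year after November 10, 1998 — is November 10, 1999.
The September 29, 1999 filing precedes the November 10, 1999 deadline; the claim is timely.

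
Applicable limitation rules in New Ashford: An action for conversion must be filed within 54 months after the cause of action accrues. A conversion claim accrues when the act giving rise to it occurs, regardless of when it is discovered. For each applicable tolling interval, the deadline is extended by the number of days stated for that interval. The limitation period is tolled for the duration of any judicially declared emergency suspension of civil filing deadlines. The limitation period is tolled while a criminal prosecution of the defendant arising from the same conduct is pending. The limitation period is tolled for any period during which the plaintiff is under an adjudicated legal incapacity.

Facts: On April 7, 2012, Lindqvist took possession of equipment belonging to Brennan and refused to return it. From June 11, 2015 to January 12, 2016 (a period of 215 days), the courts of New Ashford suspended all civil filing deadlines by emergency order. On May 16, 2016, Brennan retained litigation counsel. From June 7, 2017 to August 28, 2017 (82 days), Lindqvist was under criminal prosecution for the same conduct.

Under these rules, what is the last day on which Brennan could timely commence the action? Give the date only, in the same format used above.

May 10, 2017

The claim accrued on April 7, 2012, when the wrongful act occurred.
54 months from April 7, 2012 is October 7, 2016.
Because the emergency suspension of filing deadlines ran from June 11, 2015 to January 12, 2016, the deadline is extended by 215 days to May 10, 2017.
By the time the pending criminal prosecution began on June 7, 2017, the limitation period had already expired on May 10, 2017; that interval cannot revive it.
Nothing else in the chronology tolls or restarts the period.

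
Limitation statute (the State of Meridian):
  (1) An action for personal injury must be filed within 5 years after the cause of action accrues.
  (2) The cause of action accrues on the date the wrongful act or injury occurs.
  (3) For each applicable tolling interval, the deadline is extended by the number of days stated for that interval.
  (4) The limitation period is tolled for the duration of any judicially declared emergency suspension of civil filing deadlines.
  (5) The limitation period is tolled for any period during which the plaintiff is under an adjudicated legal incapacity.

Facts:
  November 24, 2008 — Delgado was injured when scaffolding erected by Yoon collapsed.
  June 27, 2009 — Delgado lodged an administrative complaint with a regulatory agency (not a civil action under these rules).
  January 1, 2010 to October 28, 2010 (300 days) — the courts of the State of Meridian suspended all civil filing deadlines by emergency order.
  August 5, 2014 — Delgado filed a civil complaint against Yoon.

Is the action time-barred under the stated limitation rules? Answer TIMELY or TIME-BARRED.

The cause of action accrued on November 24, 2008, the date of the act.
The untolled deadline — 5 years after November 24, 2008 — is November 24, 2013.
Because the emergency suspension of filing deadlines ran from January 1, 2010 to October 28, 2010, the deadline is extended by 300 days to September 20, 2014.
Nothing else in the chronology tolls or restarts the period.
Filing on August 5, 2014 beat the September 20, 2014 deadline — the action is timely.

TIMELY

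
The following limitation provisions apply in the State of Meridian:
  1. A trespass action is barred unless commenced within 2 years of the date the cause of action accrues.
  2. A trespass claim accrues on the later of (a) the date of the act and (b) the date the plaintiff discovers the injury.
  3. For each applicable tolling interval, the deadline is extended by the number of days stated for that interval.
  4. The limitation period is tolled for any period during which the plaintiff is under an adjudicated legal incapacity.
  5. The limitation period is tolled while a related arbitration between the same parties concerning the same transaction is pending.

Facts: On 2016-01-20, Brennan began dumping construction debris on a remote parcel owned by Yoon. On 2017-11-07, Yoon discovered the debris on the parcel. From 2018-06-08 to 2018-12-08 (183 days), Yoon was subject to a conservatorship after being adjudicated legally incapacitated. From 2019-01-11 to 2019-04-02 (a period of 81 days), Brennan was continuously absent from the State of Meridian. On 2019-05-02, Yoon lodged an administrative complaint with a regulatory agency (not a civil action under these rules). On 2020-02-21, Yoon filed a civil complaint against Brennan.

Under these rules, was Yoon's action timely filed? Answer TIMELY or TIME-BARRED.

TIMELY

Taking the later of the act (2016-01-20) and discovery (2017-11-07), the claim accrued on 2017-11-07.
The untolled deadline — 2 years after 2017-11-07 — is 2019-11-07.
The plaintiff's legal incapacity from 2018-06-08 to 2018-12-08 tolled the period for 183 days, extending the deadline to 2020-05-08.
No stated provision tolls the period for the defendant's absence, so the interval from 2019-01-11 to 2019-04-02 has no effect on the deadline.
Nothing else in the chronology tolls or restarts the period.
Filing on 2020-02-21 beat the 2020-05-08 deadline — the action is timely.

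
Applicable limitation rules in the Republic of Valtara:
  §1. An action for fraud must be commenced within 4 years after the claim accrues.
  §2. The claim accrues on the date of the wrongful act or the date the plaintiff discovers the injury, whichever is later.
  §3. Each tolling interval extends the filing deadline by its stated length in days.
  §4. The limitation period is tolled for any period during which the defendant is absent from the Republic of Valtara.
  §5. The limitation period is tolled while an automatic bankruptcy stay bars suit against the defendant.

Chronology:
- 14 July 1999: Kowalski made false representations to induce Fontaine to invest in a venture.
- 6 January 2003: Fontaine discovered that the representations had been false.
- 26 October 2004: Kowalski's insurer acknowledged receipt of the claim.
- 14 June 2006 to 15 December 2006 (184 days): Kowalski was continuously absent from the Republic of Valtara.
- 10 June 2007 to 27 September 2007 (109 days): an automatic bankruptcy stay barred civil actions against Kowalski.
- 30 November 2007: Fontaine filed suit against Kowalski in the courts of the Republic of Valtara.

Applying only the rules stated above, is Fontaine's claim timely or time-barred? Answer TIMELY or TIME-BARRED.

TIME-BARRED

Because discovery on 6 January 2003 post-dates the 14 July 1999 act, accrual under the later-of rule falls on 6 January 2003.
The untolled deadline — 4 years after 6 January 2003 — is 6 January 2007.
Because the defendant's absence from the jurisdiction ran from 14 June 2006 to 15 December 2006, the deadline is extended by 184 days to 9 July 2007.
The period was tolled for 109 days by the automatic bankruptcy stay (10 June 2007 to 27 September 2007), pushing the deadline to 26 October 2007.
The other events in the timeline have no effect on the limitation period under the stated rules.
Fontaine filed on 30 November 2007, after the 26 October 2007 deadline, so the action is time-barred.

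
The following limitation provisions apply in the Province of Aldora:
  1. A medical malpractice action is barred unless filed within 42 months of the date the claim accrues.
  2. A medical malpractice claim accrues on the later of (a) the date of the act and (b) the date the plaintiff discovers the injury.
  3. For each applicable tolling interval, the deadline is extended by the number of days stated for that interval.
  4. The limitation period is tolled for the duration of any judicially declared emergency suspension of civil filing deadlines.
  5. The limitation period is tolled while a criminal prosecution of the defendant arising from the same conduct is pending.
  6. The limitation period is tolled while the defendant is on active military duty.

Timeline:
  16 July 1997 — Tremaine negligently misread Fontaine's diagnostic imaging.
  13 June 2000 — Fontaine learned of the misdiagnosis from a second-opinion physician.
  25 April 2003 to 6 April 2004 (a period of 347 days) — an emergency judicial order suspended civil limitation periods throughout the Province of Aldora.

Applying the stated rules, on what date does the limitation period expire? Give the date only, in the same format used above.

24 November 2004

Taking the later of the act (16 July 1997) and discovery (13 June 2000), the claim accrued on 13 June 2000.
The untolled deadline — 42 months after 13 June 2000 — is 13 December 2003.
Because the emergency suspension of filing deadlines ran from 25 April 2003 to 6 April 2004, the deadline is extended by 347 days to 24 November 2004.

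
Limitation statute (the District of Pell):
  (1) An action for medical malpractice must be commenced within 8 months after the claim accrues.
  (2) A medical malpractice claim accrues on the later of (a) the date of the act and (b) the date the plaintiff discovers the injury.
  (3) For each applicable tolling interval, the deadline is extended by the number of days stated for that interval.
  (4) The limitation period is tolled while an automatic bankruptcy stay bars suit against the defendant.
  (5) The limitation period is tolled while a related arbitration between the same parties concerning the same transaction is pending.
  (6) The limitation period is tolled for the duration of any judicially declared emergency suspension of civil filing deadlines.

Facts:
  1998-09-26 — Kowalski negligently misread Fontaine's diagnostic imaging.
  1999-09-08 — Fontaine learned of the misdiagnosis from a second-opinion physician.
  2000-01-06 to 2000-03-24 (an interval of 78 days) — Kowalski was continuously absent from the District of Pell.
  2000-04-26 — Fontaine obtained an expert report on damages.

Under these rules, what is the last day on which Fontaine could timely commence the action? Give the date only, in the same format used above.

Because discovery on 1999-09-08 post-dates the 1998-09-26 act, accrual under the later-of rule falls on 1999-09-08.
Adding the 8 months base period to 1999-09-08 gives a deadline of 2000-05-08, before any tolling.
No stated provision tolls the period for the defendant's absence, so the interval from 2000-01-06 to 2000-03-24 has no effect on the deadline.
None of the other events listed affects the running of the period under the stated rules.

2000-05-08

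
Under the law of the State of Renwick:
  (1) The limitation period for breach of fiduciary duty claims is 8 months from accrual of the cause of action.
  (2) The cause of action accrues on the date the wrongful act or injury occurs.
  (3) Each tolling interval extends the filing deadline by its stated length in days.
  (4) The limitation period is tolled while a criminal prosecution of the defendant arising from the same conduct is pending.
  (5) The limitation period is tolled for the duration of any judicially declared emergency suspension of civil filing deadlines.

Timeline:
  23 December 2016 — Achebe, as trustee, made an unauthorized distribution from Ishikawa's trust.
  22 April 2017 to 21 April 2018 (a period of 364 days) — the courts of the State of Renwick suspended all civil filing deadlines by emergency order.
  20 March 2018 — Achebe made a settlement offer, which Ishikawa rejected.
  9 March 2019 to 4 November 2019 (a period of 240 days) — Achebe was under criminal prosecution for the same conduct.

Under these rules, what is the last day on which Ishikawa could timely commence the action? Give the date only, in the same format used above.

The claim accrued on 23 December 2016, when the wrongful act occurred.
The untolled deadline — 8 months after 23 December 2016 — is 23 August 2017.
The period was tolled for 364 days by the emergency suspension of filing deadlines (22 April 2017 to 21 April 2018), pushing the deadline to 22 August 2018.
The pending criminal prosecution starting 9 March 2019 came too late — the period had run on 22 August 2018 — and so does not extend the deadline.
None of the other events listed affects the running of the period under the stated rules.

22 August 2018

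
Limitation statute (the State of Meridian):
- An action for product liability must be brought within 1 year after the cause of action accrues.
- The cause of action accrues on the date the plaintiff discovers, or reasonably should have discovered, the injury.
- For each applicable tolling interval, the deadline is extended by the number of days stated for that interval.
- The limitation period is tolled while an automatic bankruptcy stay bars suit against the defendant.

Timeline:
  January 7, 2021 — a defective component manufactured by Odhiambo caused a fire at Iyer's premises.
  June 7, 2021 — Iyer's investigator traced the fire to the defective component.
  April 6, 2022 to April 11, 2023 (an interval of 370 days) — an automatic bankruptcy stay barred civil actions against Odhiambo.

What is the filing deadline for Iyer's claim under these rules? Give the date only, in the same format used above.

June 12, 2023

Under the discovery rule, the claim accrued on June 7, 2021, when Iyer discovered the injury — not on the January 7, 2021 date of the underlying act.
The untolled deadline — 1 year after June 7, 2021 — is June 7, 2022.
The automatic bankruptcy stay from April 6, 2022 to April 11, 2023 tolled the period for 370 days, extending the deadline to June 12, 2023.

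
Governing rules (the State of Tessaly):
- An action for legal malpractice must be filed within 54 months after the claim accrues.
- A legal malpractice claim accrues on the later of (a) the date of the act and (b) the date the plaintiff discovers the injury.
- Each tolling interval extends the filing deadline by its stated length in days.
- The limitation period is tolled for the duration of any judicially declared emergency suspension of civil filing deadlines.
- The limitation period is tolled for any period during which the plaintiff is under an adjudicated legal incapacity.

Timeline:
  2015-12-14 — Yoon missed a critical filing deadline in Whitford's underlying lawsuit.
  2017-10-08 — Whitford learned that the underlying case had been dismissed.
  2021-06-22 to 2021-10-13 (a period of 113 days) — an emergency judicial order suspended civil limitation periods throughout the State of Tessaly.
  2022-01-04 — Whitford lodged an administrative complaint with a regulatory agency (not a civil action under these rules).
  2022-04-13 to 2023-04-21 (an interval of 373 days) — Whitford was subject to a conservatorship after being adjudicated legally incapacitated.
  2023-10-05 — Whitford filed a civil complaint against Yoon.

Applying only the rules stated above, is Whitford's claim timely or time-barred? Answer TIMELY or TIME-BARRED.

The claim accrued on 2017-10-08 — the later of the 2015-12-14 act and the 2017-10-08 discovery.
Adding the 54 months base period to 2017-10-08 gives a deadline of 2022-04-08, before any tolling.
The emergency suspension of filing deadlines from 2021-06-22 to 2021-10-13 tolled the period for 113 days, extending the deadline to 2022-07-30.
The plaintiff's legal incapacity from 2022-04-13 to 2023-04-21 tolled the period for 373 days, extending the deadline to 2023-08-07.
The other events in the timeline have no effect on the limitation period under the stated rules.
The 2023-10-05 filing falls after the 2023-08-07 deadline; the claim is time-barred.

TIME-BARRED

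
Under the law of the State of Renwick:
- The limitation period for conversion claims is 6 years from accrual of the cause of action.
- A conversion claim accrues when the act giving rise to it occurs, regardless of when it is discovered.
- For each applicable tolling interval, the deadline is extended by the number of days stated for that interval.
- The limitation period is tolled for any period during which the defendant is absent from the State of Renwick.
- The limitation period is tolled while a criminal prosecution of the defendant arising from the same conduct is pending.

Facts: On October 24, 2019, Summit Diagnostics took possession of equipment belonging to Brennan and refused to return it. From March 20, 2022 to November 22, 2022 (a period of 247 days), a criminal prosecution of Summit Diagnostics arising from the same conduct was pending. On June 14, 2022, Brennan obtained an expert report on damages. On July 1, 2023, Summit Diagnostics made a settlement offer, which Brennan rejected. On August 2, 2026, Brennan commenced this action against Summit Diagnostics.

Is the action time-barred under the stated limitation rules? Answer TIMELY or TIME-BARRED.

The claim accrued on October 24, 2019, when the wrongful act occurred.
Adding the 6 years base period to October 24, 2019 gives a deadline of October 24, 2025, before any tolling.
Because the pending criminal prosecution ran from March 20, 2022 to November 22, 2022, the deadline is extended by 247 days to June 28, 2026.
Nothing else in the chronology tolls or restarts the period.
Filing on August 2, 2026 missed the June 28, 2026 deadline — the action is time-barred.

TIME-BARRED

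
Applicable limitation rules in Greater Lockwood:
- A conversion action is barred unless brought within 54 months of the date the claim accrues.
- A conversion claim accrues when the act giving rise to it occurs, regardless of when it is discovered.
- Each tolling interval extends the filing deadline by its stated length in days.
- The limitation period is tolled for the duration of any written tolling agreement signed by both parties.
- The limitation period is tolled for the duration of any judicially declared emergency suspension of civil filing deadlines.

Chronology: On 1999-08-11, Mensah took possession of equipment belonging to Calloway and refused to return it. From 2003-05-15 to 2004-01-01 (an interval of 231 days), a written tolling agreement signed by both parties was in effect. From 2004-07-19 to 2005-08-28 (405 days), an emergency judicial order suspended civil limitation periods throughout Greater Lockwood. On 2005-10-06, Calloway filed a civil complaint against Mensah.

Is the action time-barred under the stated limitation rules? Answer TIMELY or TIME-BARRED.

The claim accrued on 1999-08-11, when the wrongful act occurred.
Adding the 54 months base period to 1999-08-11 gives a deadline of 2004-02-11, before any tolling.
The written tolling agreement from 2003-05-15 to 2004-01-01 tolled the period for 231 days, extending the deadline to 2004-09-29.
The period was tolled for 405 days by the emergency suspension of filing deadlines (2004-07-19 to 2005-08-28), pushing the deadline to 2005-11-08.
Filing on 2005-10-06 beat the 2005-11-08 deadline — the action is timely.

TIMELY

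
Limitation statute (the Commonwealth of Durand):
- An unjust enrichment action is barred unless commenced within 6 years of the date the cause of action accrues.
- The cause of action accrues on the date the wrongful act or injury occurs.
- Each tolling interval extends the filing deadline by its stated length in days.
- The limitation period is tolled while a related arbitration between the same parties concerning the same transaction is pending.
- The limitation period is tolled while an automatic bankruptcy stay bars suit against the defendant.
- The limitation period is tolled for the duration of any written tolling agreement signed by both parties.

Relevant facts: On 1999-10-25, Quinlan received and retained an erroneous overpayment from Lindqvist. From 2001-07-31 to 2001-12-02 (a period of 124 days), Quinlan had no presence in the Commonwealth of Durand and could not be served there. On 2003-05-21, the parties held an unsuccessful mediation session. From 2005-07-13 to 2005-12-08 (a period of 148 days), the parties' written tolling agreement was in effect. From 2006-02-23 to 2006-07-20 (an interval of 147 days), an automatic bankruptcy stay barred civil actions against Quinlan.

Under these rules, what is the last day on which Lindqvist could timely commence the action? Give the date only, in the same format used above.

2006-08-16

The claim accrued on 1999-10-25, when the wrongful act occurred.
6 years from 1999-10-25 is 2005-10-25.
The written tolling agreement from 2005-07-13 to 2005-12-08 tolled the period for 148 days, extending the deadline to 2006-03-22.
The period was tolled for 147 days by the automatic bankruptcy stay (2006-02-23 to 2006-07-20), pushing the deadline to 2006-08-16.
Although the defendant's absence ran from 2001-07-31 to 2001-12-02, the stated rules do not make that a tolling event, so it is disregarded.
None of the other events listed affects the running of the period under the stated rules.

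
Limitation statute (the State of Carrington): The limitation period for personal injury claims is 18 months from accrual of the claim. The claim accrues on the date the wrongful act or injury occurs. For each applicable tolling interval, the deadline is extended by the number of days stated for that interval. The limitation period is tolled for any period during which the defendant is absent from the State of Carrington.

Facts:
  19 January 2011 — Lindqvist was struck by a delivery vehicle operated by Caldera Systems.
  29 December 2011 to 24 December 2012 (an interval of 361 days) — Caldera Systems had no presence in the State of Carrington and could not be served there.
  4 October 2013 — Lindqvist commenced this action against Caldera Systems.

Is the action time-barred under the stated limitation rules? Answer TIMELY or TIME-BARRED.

TIME-BARRED

The claim accrued on 19 January 2011, when the wrongful act occurred.
18 months from 19 January 2011 is 19 July 2012.
The defendant's absence from the jurisdiction from 29 December 2011 to 24 December 2012 tolled the period for 361 days, extending the deadline to 15 July 2013.
Lindqvist filed on 4 October 2013, after the 15 July 2013 deadline, so the action is time-barred.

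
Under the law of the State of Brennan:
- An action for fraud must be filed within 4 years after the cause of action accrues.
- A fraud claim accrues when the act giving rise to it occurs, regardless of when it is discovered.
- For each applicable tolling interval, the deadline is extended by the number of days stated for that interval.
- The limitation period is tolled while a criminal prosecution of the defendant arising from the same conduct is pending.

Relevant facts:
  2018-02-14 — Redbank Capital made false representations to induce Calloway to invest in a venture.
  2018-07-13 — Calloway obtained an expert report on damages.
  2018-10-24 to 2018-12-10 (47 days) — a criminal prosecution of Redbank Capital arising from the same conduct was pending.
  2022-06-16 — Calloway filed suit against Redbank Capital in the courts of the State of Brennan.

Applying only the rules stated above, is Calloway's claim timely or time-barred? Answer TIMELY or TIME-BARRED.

TIME-BARRED

The claim accrued on 2018-02-14, when the wrongful act occurred.
Adding the 4 years base period to 2018-02-14 gives a deadline of 2022-02-14, before any tolling.
The pending criminal prosecution from 2018-10-24 to 2018-12-10 tolled the period for 47 days, extending the deadline to 2022-04-02.
None of the other events listed affects the running of the period under the stated rules.
Filing on 2022-06-16 missed the 2022-04-02 deadline — the action is time-barred.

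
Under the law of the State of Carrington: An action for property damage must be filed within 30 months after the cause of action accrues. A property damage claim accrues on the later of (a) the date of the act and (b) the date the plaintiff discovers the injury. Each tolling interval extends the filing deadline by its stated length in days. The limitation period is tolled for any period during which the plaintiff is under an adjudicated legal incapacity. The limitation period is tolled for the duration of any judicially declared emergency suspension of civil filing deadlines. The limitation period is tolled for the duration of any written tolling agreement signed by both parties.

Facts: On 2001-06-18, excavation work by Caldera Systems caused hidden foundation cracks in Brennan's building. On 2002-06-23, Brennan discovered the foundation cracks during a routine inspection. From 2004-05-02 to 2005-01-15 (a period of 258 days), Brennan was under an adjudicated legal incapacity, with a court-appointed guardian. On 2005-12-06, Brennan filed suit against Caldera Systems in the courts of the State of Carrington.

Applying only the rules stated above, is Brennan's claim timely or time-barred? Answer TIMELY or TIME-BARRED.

TIME-BARRED

The claim accrued on 2002-06-23 — the later of the 2001-06-18 act and the 2002-06-23 discovery.
The untolled deadline — 30 months after 2002-06-23 — is 2004-12-23.
Because the plaintiff's legal incapacity ran from 2004-05-02 to 2005-01-15, the deadline is extended by 258 days to 2005-09-07.
Brennan filed on 2005-12-06, after the 2005-09-07 deadline, so the action is time-barred.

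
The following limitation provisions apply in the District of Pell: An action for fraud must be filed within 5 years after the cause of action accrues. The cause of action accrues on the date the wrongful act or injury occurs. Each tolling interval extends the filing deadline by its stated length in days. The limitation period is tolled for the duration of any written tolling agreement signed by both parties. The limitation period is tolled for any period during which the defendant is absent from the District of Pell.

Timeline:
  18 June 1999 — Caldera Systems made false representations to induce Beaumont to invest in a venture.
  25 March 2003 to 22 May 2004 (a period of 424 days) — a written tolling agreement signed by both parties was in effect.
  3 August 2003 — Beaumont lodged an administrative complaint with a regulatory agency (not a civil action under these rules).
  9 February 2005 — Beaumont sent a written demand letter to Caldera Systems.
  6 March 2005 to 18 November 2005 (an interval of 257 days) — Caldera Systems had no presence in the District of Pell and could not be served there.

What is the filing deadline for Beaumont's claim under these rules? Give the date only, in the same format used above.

The cause of action accrued on 18 June 1999, the date of the act.
Adding the 5 years base period to 18 June 1999 gives a deadline of 18 June 2004, before any tolling.
The written tolling agreement from 25 March 2003 to 22 May 2004 tolled the period for 424 days, extending the deadline to 16 August 2005.
Because the defendant's absence from the jurisdiction ran from 6 March 2005 to 18 November 2005, the deadline is extended by 257 days to 30 April 2006.
The other events in the timeline have no effect on the limitation period under the stated rules.

30 April 2006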